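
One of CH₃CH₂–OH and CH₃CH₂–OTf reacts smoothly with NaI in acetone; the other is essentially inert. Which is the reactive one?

From CH₃CH₂–OH the departing group would be OH⁻ (pKₐ(H₂O) ≈ 15.7). Strong base; essentially never leaves without prior activation.
From CH₃CH₂–OTf the leaving group is OTf⁻ (pKₐ(CF₃SO₃H (triflic acid)) ≈ -14). Charge spread over three oxygens and a CF₃ group; the premier leaving group in synthesis.
(In practice CH₃CH₂–OTf is made from CH₃CH₂–OH by treatment with Tf₂O / 2,6-lutidine, converting the hydroxyl into a triflate.)

CH₃CH₂–OTf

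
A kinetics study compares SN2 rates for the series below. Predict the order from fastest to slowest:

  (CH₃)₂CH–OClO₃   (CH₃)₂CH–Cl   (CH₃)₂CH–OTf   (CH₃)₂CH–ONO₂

(CH₃)₂CH–OTf > (CH₃)₂CH–OClO₃ > (CH₃)₂CH–Cl > (CH₃)₂CH–ONO₂

With the same alkyl group throughout, only the leaving group differentiates the rates.
Rank by basicity of the departing species: weakest base leaves most easily.
(CH₃)₂CH–OTf loses OTf⁻: pKₐ(CF₃SO₃H (triflic acid)) ≈ -14
(CH₃)₂CH–OClO₃ loses ClO₄⁻: pKₐ(HClO₄) ≈ -10
(CH₃)₂CH–Cl loses Cl⁻: pKₐ(HCl) ≈ -7
(CH₃)₂CH–ONO₂ loses NO₃⁻: pKₐ(HNO₃) ≈ -1.3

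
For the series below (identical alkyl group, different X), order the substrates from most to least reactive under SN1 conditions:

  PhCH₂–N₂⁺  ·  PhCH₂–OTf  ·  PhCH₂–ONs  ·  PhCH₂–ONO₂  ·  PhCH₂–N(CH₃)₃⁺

PhCH₂–N₂⁺ > PhCH₂–OTf > PhCH₂–ONs > PhCH₂–ONO₂ > PhCH₂–N(CH₃)₃⁺

The skeletons are identical, so relative rate is governed entirely by leaving-group ability.
The more stable X⁻ (or X) is on its own — i.e. the weaker a base it is — the better a leaving group it makes.
PhCH₂–N₂⁺ loses N₂: no meaningful conjugate acid; N₂ departs as an exceptionally stable neutral molecule
PhCH₂–OTf loses OTf⁻: pKₐ(CF₃SO₃H (triflic acid)) ≈ -14
PhCH₂–ONs loses ONs⁻: pKₐ(p-O₂NC₆H₄SO₃H) ≈ -3.5
PhCH₂–ONO₂ loses NO₃⁻: pKₐ(HNO₃) ≈ -1.3
PhCH₂–N(CH₃)₃⁺ loses NR'₃: pKₐ(R'₃NH⁺) ≈ 10.7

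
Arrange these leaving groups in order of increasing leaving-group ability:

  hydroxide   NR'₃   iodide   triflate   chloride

Leaving-group ability tracks the stability of the departed species; conjugate-acid pKₐ is the usual yardstick (lower pKₐ → better LG).
triflate: pKₐ(CF₃SO₃H (triflic acid)) ≈ -14
iodide: pKₐ(HI) ≈ -10
chloride: pKₐ(HCl) ≈ -7
NR'₃: pKₐ(R'₃NH⁺) ≈ 10.7
hydroxide: pKₐ(H₂O) ≈ 15.7
Listed from poorest to best leaving group as asked.

hydroxide < NR'₃ < chloride < iodide < triflate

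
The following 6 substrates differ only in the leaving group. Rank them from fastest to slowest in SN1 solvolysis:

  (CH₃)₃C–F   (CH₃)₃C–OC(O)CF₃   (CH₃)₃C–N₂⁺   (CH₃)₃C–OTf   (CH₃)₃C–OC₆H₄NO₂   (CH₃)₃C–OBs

(CH₃)₃C–N₂⁺ > (CH₃)₃C–OTf > (CH₃)₃C–OBs > (CH₃)₃C–OC(O)CF₃ > (CH₃)₃C–F > (CH₃)₃C–OC₆H₄NO₂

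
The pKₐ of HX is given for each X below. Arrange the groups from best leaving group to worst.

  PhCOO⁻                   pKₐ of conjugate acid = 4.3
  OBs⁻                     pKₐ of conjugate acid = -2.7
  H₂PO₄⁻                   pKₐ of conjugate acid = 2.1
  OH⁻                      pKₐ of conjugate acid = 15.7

OBs⁻ > H₂PO₄⁻ > PhCOO⁻ > OH⁻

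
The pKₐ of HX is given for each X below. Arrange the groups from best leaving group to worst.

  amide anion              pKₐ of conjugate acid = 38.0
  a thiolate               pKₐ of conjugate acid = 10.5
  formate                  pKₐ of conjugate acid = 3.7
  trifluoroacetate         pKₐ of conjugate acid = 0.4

trifluoroacetate > formate > a thiolate > amide anion

Lower conjugate-acid pKₐ ⇒ weaker base ⇒ better leaving group.
Sorting by the given values: trifluoroacetate (0.4), formate (3.7), a thiolate (10.5), amide anion (38.0).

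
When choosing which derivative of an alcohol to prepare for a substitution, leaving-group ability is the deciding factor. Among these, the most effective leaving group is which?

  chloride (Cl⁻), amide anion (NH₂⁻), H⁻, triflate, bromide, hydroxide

A good leaving group is a weak base: the lower the pKₐ of its conjugate acid, the more readily it departs.
triflate: pKₐ(CF₃SO₃H (triflic acid)) ≈ -14
bromide: pKₐ(HBr) ≈ -9
chloride (Cl⁻): pKₐ(HCl) ≈ -7
hydroxide: pKₐ(H₂O) ≈ 15.7
H⁻: pKₐ(H₂) ≈ 36
amide anion (NH₂⁻): pKₐ(NH₃) ≈ 38

triflate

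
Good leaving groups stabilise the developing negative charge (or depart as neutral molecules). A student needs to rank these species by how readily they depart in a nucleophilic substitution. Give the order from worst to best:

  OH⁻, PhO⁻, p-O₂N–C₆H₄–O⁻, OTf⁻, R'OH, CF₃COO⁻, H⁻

H⁻ < OH⁻ < PhO⁻ < p-O₂N–C₆H₄–O⁻ < CF₃COO⁻ < R'OH < OTf⁻

Rank by basicity of the departing species: weakest base leaves most easily.
OTf⁻: pKₐ(CF₃SO₃H (triflic acid)) ≈ -14
R'OH: pKₐ(R'OH₂⁺) ≈ -2.4
CF₃COO⁻: pKₐ(CF₃COOH) ≈ 0.2
p-O₂N–C₆H₄–O⁻: pKₐ(p-nitrophenol) ≈ 7.2
PhO⁻: pKₐ(C₆H₅OH (phenol)) ≈ 10
OH⁻: pKₐ(H₂O) ≈ 15.7
H⁻: pKₐ(H₂) ≈ 36
Listed from poorest to best leaving group as asked.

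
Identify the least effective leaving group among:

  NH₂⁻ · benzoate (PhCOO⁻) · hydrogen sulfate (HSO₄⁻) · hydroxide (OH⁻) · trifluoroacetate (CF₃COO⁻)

NH₂⁻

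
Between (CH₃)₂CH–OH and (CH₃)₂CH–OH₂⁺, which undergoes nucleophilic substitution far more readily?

(CH₃)₂CH–OH₂⁺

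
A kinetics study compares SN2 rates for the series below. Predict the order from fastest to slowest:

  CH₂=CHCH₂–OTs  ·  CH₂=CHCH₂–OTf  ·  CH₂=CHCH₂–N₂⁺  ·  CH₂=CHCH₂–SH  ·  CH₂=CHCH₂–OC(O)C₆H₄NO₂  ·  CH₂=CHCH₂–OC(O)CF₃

CH₂=CHCH₂–N₂⁺ > CH₂=CHCH₂–OTf > CH₂=CHCH₂–OTs > CH₂=CHCH₂–OC(O)CF₃ > CH₂=CHCH₂–OC(O)C₆H₄NO₂ > CH₂=CHCH₂–SH

Same R in every case — rank the leaving groups.
A good leaving group is a weak base: the lower the pKₐ of its conjugate acid, the more readily it departs.
CH₂=CHCH₂–N₂⁺ loses N₂: no meaningful conjugate acid; N₂ departs as an exceptionally stable neutral molecule
CH₂=CHCH₂–OTf loses OTf⁻: pKₐ(CF₃SO₃H (triflic acid)) ≈ -14
CH₂=CHCH₂–OTs loses OTs⁻: pKₐ(p-CH₃C₆H₄SO₃H (TsOH)) ≈ -2.8
CH₂=CHCH₂–OC(O)CF₃ loses CF₃COO⁻: pKₐ(CF₃COOH) ≈ 0.2
CH₂=CHCH₂–OC(O)C₆H₄NO₂ loses p-O₂N–C₆H₄–COO⁻: pKₐ(p-nitrobenzoic acid) ≈ 3.4
CH₂=CHCH₂–SH loses HS⁻: pKₐ(H₂S) ≈ 7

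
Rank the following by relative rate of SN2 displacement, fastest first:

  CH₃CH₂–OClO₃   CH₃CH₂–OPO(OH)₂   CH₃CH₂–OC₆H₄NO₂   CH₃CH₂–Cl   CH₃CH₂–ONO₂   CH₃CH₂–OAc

CH₃CH₂–OClO₃ > CH₃CH₂–Cl > CH₃CH₂–ONO₂ > CH₃CH₂–OPO(OH)₂ > CH₃CH₂–OAc > CH₃CH₂–OC₆H₄NO₂

Same R in every case — rank the leaving groups.
Rank by basicity of the departing species: weakest base leaves most easily.
CH₃CH₂–OClO₃ loses ClO₄⁻: pKₐ(HClO₄) ≈ -10
CH₃CH₂–Cl loses Cl⁻: pKₐ(HCl) ≈ -7
CH₃CH₂–ONO₂ loses NO₃⁻: pKₐ(HNO₃) ≈ -1.3
CH₃CH₂–OPO(OH)₂ loses H₂PO₄⁻: pKₐ(H₃PO₄) ≈ 2.1
CH₃CH₂–OAc loses AcO⁻: pKₐ(CH₃COOH) ≈ 4.8
CH₃CH₂–OC₆H₄NO₂ loses p-O₂N–C₆H₄–O⁻: pKₐ(p-nitrophenol) ≈ 7.2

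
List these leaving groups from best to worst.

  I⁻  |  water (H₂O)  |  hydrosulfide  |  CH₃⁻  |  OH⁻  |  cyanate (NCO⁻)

The more stable X⁻ (or X) is on its own — i.e. the weaker a base it is — the better a leaving group it makes.
I⁻: pKₐ(HI) ≈ -10 — large, highly polarisable; very weak base
water (H₂O): pKₐ(H₃O⁺) ≈ -1.7 — neutral; leaves from a protonated alcohol (R–OH₂⁺)
cyanate (NCO⁻): pKₐ(HOCN) ≈ 3.5
hydrosulfide: pKₐ(H₂S) ≈ 7
OH⁻: pKₐ(H₂O) ≈ 15.7 — strong base; essentially never leaves without prior activation
CH₃⁻: pKₐ(CH₄) ≈ 48

I⁻ > water (H₂O) > cyanate (NCO⁻) > hydrosulfide > OH⁻ > CH₃⁻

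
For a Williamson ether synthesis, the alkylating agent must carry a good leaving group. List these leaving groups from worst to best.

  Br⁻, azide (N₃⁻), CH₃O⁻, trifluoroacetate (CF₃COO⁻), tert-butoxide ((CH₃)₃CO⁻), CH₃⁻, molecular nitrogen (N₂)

molecular nitrogen (N₂): no meaningful conjugate acid; N₂ departs as an exceptionally stable neutral molecule
Br⁻: pKₐ(HBr) ≈ -9
trifluoroacetate (CF₃COO⁻): pKₐ(CF₃COOH) ≈ 0.2
azide (N₃⁻): pKₐ(HN₃) ≈ 4.7
CH₃O⁻: pKₐ(CH₃OH) ≈ 15.5
tert-butoxide ((CH₃)₃CO⁻): pKₐ(t-BuOH) ≈ 18
CH₃⁻: pKₐ(CH₄) ≈ 48
The question asks for worst first, so the sequence is read in increasing leaving-group ability.

CH₃⁻ < tert-butoxide ((CH₃)₃CO⁻) < CH₃O⁻ < azide (N₃⁻) < trifluoroacetate (CF₃COO⁻) < Br⁻ < molecular nitrogen (N₂)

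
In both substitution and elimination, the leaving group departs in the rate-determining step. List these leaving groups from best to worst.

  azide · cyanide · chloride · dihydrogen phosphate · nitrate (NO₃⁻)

chloride > nitrate (NO₃⁻) > dihydrogen phosphate > azide > cyanide

The more stable X⁻ (or X) is on its own — i.e. the weaker a base it is — the better a leaving group it makes.
chloride: pKₐ(HCl) ≈ -7
nitrate (NO₃⁻): pKₐ(HNO₃) ≈ -1.3
dihydrogen phosphate: pKₐ(H₃PO₄) ≈ 2.1
azide: pKₐ(HN₃) ≈ 4.7
cyanide: pKₐ(HCN) ≈ 9.2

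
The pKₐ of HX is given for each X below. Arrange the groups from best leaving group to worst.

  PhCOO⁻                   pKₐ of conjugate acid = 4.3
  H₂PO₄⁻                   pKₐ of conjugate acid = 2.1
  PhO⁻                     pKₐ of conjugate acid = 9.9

Lower conjugate-acid pKₐ ⇒ weaker base ⇒ better leaving group.
Sorting by the given values: H₂PO₄⁻ (2.1), PhCOO⁻ (4.3), PhO⁻ (9.9).

H₂PO₄⁻ > PhCOO⁻ > PhO⁻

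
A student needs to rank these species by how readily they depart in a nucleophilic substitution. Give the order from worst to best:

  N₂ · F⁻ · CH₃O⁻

CH₃O⁻ < F⁻ < N₂

A good leaving group is a weak base: the lower the pKₐ of its conjugate acid, the more readily it departs.
N₂: no meaningful conjugate acid; N₂ departs as an exceptionally stable neutral molecule
F⁻: pKₐ(HF) ≈ 3.2
CH₃O⁻: pKₐ(CH₃OH) ≈ 15.5
Reversing gives the worst-to-best order requested.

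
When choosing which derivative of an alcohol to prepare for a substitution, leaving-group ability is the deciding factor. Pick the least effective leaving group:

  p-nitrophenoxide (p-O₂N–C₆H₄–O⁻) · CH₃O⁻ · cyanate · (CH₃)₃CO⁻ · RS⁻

(CH₃)₃CO⁻

The more stable X⁻ (or X) is on its own — i.e. the weaker a base it is — the better a leaving group it makes.
cyanate: pKₐ(HOCN) ≈ 3.5
p-nitrophenoxide (p-O₂N–C₆H₄–O⁻): pKₐ(p-nitrophenol) ≈ 7.2
RS⁻: pKₐ(RSH (a thiol)) ≈ 10.5
CH₃O⁻: pKₐ(CH₃OH) ≈ 15.5
(CH₃)₃CO⁻: pKₐ(t-BuOH) ≈ 18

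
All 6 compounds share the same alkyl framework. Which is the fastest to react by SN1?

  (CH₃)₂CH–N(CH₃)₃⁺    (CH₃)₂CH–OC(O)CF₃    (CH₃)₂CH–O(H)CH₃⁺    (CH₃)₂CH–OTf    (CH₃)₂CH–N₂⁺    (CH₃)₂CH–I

(CH₃)₂CH–N₂⁺

Same R in every case — rank the leaving groups.
Rank by basicity of the departing species: weakest base leaves most easily.
(CH₃)₂CH–N₂⁺ loses N₂: no meaningful conjugate acid; N₂ departs as an exceptionally stable neutral molecule
(CH₃)₂CH–OTf loses OTf⁻: pKₐ(CF₃SO₃H (triflic acid)) ≈ -14
(CH₃)₂CH–I loses I⁻: pKₐ(HI) ≈ -10
(CH₃)₂CH–O(H)CH₃⁺ loses R'OH: pKₐ(R'OH₂⁺) ≈ -2.4
(CH₃)₂CH–OC(O)CF₃ loses CF₃COO⁻: pKₐ(CF₃COOH) ≈ 0.2
(CH₃)₂CH–N(CH₃)₃⁺ loses NR'₃: pKₐ(R'₃NH⁺) ≈ 10.7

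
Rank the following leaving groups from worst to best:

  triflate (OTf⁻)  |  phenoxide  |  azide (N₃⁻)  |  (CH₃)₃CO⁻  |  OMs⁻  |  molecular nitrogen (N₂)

Rank by basicity of the departing species: weakest base leaves most easily.
molecular nitrogen (N₂): no meaningful conjugate acid; N₂ departs as an exceptionally stable neutral molecule
triflate (OTf⁻): pKₐ(CF₃SO₃H (triflic acid)) ≈ -14
OMs⁻: pKₐ(CH₃SO₃H (MsOH)) ≈ -1.9
azide (N₃⁻): pKₐ(HN₃) ≈ 4.7
phenoxide: pKₐ(C₆H₅OH (phenol)) ≈ 10 — resonance into the ring helps, but still a poor LG
(CH₃)₃CO⁻: pKₐ(t-BuOH) ≈ 18 — bulky, strongly basic alkoxide
Reversing gives the worst-to-best order requested.

(CH₃)₃CO⁻ < phenoxide < azide (N₃⁻) < OMs⁻ < triflate (OTf⁻) < molecular nitrogen (N₂)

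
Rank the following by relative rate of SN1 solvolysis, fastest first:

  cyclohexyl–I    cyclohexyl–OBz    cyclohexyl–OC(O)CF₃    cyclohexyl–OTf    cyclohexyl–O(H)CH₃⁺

Identical carbon frameworks mean the comparison reduces to leaving-group quality.
Leaving-group ability tracks the stability of the departed species; conjugate-acid pKₐ is the usual yardstick (lower pKₐ → better LG).
cyclohexyl–OTf loses OTf⁻: pKₐ(CF₃SO₃H (triflic acid)) ≈ -14
cyclohexyl–I loses I⁻: pKₐ(HI) ≈ -10
cyclohexyl–O(H)CH₃⁺ loses R'OH: pKₐ(R'OH₂⁺) ≈ -2.4
cyclohexyl–OC(O)CF₃ loses CF₃COO⁻: pKₐ(CF₃COOH) ≈ 0.2
cyclohexyl–OBz loses PhCOO⁻: pKₐ(C₆H₅COOH) ≈ 4.2

cyclohexyl–OTf > cyclohexyl–I > cyclohexyl–O(H)CH₃⁺ > cyclohexyl–OC(O)CF₃ > cyclohexyl–OBz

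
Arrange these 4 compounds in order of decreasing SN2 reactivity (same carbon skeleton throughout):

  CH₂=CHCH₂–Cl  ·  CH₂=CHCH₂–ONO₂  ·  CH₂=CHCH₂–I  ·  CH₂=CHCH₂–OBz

CH₂=CHCH₂–I > CH₂=CHCH₂–Cl > CH₂=CHCH₂–ONO₂ > CH₂=CHCH₂–OBz

The skeletons are identical, so relative rate is governed entirely by leaving-group ability.
Leaving-group ability tracks the stability of the departed species; conjugate-acid pKₐ is the usual yardstick (lower pKₐ → better LG).
CH₂=CHCH₂–I loses I⁻: pKₐ(HI) ≈ -10
CH₂=CHCH₂–Cl loses Cl⁻: pKₐ(HCl) ≈ -7
CH₂=CHCH₂–ONO₂ loses NO₃⁻: pKₐ(HNO₃) ≈ -1.3
CH₂=CHCH₂–OBz loses PhCOO⁻: pKₐ(C₆H₅COOH) ≈ 4.2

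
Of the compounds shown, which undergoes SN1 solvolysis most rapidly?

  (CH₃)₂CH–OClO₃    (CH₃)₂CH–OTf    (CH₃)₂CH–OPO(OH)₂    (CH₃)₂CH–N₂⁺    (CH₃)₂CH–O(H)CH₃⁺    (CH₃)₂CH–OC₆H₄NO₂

(CH₃)₂CH–N₂⁺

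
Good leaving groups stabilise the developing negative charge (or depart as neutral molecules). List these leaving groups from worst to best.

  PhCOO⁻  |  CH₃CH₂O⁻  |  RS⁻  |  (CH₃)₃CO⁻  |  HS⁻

(CH₃)₃CO⁻ < CH₃CH₂O⁻ < RS⁻ < HS⁻ < PhCOO⁻

PhCOO⁻: pKₐ(C₆H₅COOH) ≈ 4.2 — aryl carboxylate
HS⁻: pKₐ(H₂S) ≈ 7 — larger and more polarisable than the oxygen analogue
RS⁻: pKₐ(RSH (a thiol)) ≈ 10.5 — moderately basic; rarely leaves without activation
CH₃CH₂O⁻: pKₐ(CH₃CH₂OH) ≈ 16
(CH₃)₃CO⁻: pKₐ(t-BuOH) ≈ 18 — bulky, strongly basic alkoxide
Listed from poorest to best leaving group as asked.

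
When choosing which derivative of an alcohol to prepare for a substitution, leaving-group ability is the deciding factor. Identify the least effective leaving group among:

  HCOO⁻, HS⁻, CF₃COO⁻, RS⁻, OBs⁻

RS⁻

A good leaving group is a weak base: the lower the pKₐ of its conjugate acid, the more readily it departs.
OBs⁻: pKₐ(p-BrC₆H₄SO₃H) ≈ -2.8
CF₃COO⁻: pKₐ(CF₃COOH) ≈ 0.2
HCOO⁻: pKₐ(HCOOH) ≈ 3.8
HS⁻: pKₐ(H₂S) ≈ 7
RS⁻: pKₐ(RSH (a thiol)) ≈ 10.5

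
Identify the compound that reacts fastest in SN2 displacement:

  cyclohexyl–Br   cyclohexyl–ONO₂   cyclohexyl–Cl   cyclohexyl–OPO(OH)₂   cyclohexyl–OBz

Identical carbon frameworks mean the comparison reduces to leaving-group quality.
Leaving-group ability tracks the stability of the departed species; conjugate-acid pKₐ is the usual yardstick (lower pKₐ → better LG).
cyclohexyl–Br loses Br⁻: pKₐ(HBr) ≈ -9
cyclohexyl–Cl loses Cl⁻: pKₐ(HCl) ≈ -7
cyclohexyl–ONO₂ loses NO₃⁻: pKₐ(HNO₃) ≈ -1.3
cyclohexyl–OPO(OH)₂ loses H₂PO₄⁻: pKₐ(H₃PO₄) ≈ 2.1
cyclohexyl–OBz loses PhCOO⁻: pKₐ(C₆H₅COOH) ≈ 4.2

cyclohexyl–Br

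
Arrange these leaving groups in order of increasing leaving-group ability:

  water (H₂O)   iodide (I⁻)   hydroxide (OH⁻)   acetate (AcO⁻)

Leaving-group ability tracks the stability of the departed species; conjugate-acid pKₐ is the usual yardstick (lower pKₐ → better LG).
iodide (I⁻): pKₐ(HI) ≈ -10
water (H₂O): pKₐ(H₃O⁺) ≈ -1.7
acetate (AcO⁻): pKₐ(CH₃COOH) ≈ 4.8
hydroxide (OH⁻): pKₐ(H₂O) ≈ 15.7
Reversing gives the worst-to-best order requested.

hydroxide (OH⁻) < acetate (AcO⁻) < water (H₂O) < iodide (I⁻)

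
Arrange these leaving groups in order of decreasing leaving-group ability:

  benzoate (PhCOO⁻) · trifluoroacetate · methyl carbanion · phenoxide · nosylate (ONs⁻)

nosylate (ONs⁻) > trifluoroacetate > benzoate (PhCOO⁻) > phenoxide > methyl carbanion

nosylate (ONs⁻): pKₐ(p-O₂NC₆H₄SO₃H) ≈ -3.5
trifluoroacetate: pKₐ(CF₃COOH) ≈ 0.2
benzoate (PhCOO⁻): pKₐ(C₆H₅COOH) ≈ 4.2
phenoxide: pKₐ(C₆H₅OH (phenol)) ≈ 10 — resonance into the ring helps, but still a poor LG
methyl carbanion: pKₐ(CH₄) ≈ 48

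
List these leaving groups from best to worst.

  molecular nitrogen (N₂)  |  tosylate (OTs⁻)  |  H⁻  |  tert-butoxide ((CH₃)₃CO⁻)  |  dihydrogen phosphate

molecular nitrogen (N₂) > tosylate (OTs⁻) > dihydrogen phosphate > tert-butoxide ((CH₃)₃CO⁻) > H⁻

molecular nitrogen (N₂): no meaningful conjugate acid; N₂ departs as an exceptionally stable neutral molecule
tosylate (OTs⁻): pKₐ(p-CH₃C₆H₄SO₃H (TsOH)) ≈ -2.8
dihydrogen phosphate: pKₐ(H₃PO₄) ≈ 2.1
tert-butoxide ((CH₃)₃CO⁻): pKₐ(t-BuOH) ≈ 18
H⁻: pKₐ(H₂) ≈ 36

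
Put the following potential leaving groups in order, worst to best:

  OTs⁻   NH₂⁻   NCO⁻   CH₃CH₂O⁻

NH₂⁻ < CH₃CH₂O⁻ < NCO⁻ < OTs⁻

OTs⁻: pKₐ(p-CH₃C₆H₄SO₃H (TsOH)) ≈ -2.8 — resonance-delocalised arenesulfonate
NCO⁻: pKₐ(HOCN) ≈ 3.5 — resonance between N and O
CH₃CH₂O⁻: pKₐ(CH₃CH₂OH) ≈ 16 — strong base; alkoxides do not leave unassisted
NH₂⁻: pKₐ(NH₃) ≈ 38
Listed from poorest to best leaving group as asked.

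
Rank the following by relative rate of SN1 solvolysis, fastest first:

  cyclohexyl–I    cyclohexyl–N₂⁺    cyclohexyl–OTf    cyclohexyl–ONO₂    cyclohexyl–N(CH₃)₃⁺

cyclohexyl–N₂⁺ > cyclohexyl–OTf > cyclohexyl–I > cyclohexyl–ONO₂ > cyclohexyl–N(CH₃)₃⁺

Same R in every case — rank the leaving groups.
The more stable X⁻ (or X) is on its own — i.e. the weaker a base it is — the better a leaving group it makes.
cyclohexyl–N₂⁺ loses N₂: no meaningful conjugate acid; N₂ departs as an exceptionally stable neutral molecule
cyclohexyl–OTf loses OTf⁻: pKₐ(CF₃SO₃H (triflic acid)) ≈ -14
cyclohexyl–I loses I⁻: pKₐ(HI) ≈ -10
cyclohexyl–ONO₂ loses NO₃⁻: pKₐ(HNO₃) ≈ -1.3
cyclohexyl–N(CH₃)₃⁺ loses NR'₃: pKₐ(R'₃NH⁺) ≈ 10.7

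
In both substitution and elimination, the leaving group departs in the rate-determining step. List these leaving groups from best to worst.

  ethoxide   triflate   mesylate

triflate > mesylate > ethoxide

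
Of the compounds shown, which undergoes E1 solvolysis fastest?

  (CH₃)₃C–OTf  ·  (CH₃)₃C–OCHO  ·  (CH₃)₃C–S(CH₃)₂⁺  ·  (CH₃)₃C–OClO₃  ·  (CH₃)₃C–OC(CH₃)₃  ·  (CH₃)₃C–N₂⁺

Same R in every case — rank the leaving groups.
Rank by basicity of the departing species: weakest base leaves most easily.
(CH₃)₃C–N₂⁺ loses N₂: no meaningful conjugate acid; N₂ departs as an exceptionally stable neutral molecule
(CH₃)₃C–OTf loses OTf⁻: pKₐ(CF₃SO₃H (triflic acid)) ≈ -14
(CH₃)₃C–OClO₃ loses ClO₄⁻: pKₐ(HClO₄) ≈ -10
(CH₃)₃C–S(CH₃)₂⁺ loses SR'₂: pKₐ(R'₂SH⁺) ≈ -7
(CH₃)₃C–OCHO loses HCOO⁻: pKₐ(HCOOH) ≈ 3.8
(CH₃)₃C–OC(CH₃)₃ loses (CH₃)₃CO⁻: pKₐ(t-BuOH) ≈ 18

(CH₃)₃C–N₂⁺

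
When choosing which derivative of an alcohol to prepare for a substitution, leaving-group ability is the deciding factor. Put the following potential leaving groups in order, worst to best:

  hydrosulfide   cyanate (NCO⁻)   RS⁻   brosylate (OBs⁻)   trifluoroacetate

brosylate (OBs⁻): pKₐ(p-BrC₆H₄SO₃H) ≈ -2.8
trifluoroacetate: pKₐ(CF₃COOH) ≈ 0.2
cyanate (NCO⁻): pKₐ(HOCN) ≈ 3.5
hydrosulfide: pKₐ(H₂S) ≈ 7
RS⁻: pKₐ(RSH (a thiol)) ≈ 10.5
The question asks for worst first, so the sequence is read in increasing leaving-group ability.

RS⁻ < hydrosulfide < cyanate (NCO⁻) < trifluoroacetate < brosylate (OBs⁻)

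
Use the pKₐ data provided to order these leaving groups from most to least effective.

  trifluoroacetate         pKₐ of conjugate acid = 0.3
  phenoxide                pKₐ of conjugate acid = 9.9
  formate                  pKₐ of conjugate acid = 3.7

trifluoroacetate > formate > phenoxide

Lower conjugate-acid pKₐ ⇒ weaker base ⇒ better leaving group.
Sorting by the given values: trifluoroacetate (0.3), formate (3.7), phenoxide (9.9).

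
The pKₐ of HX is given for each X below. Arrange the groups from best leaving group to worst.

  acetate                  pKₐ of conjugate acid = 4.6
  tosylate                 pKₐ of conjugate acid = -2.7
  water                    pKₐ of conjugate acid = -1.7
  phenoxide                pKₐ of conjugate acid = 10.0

Lower conjugate-acid pKₐ ⇒ weaker base ⇒ better leaving group.
Sorting by the given values: tosylate (-2.7), water (-1.7), acetate (4.6), phenoxide (10.0).

tosylate > water > acetate > phenoxide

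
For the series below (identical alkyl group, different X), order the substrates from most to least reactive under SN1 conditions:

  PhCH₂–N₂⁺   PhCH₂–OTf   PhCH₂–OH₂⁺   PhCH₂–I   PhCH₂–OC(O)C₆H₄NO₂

PhCH₂–N₂⁺ > PhCH₂–OTf > PhCH₂–I > PhCH₂–OH₂⁺ > PhCH₂–OC(O)C₆H₄NO₂

Same R in every case — rank the leaving groups.
Leaving-group ability tracks the stability of the departed species; conjugate-acid pKₐ is the usual yardstick (lower pKₐ → better LG).
PhCH₂–N₂⁺ loses N₂: no meaningful conjugate acid; N₂ departs as an exceptionally stable neutral molecule
PhCH₂–OTf loses OTf⁻: pKₐ(CF₃SO₃H (triflic acid)) ≈ -14
PhCH₂–I loses I⁻: pKₐ(HI) ≈ -10
PhCH₂–OH₂⁺ loses H₂O: pKₐ(H₃O⁺) ≈ -1.7
PhCH₂–OC(O)C₆H₄NO₂ loses p-O₂N–C₆H₄–COO⁻: pKₐ(p-nitrobenzoic acid) ≈ 3.4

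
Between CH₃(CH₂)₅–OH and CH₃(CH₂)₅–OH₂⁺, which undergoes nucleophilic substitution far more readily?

From CH₃(CH₂)₅–OH the departing group would be OH⁻ (pKₐ(H₂O) ≈ 15.7). Strong base; essentially never leaves without prior activation.
From CH₃(CH₂)₅–OH₂⁺ the leaving group is H₂O (pKₐ(H₃O⁺) ≈ -1.7). Neutral; leaves from a protonated alcohol (R–OH₂⁺).
(In practice CH₃(CH₂)₅–OH₂⁺ is made from CH₃(CH₂)₅–OH by protonation with strong acid, converting the leaving group from hydroxide to neutral water.)

CH₃(CH₂)₅–OH₂⁺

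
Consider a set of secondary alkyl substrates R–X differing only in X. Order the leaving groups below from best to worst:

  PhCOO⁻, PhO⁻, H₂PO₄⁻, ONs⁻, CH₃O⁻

ONs⁻ > H₂PO₄⁻ > PhCOO⁻ > PhO⁻ > CH₃O⁻

Leaving-group ability tracks the stability of the departed species; conjugate-acid pKₐ is the usual yardstick (lower pKₐ → better LG).
ONs⁻: pKₐ(p-O₂NC₆H₄SO₃H) ≈ -3.5
H₂PO₄⁻: pKₐ(H₃PO₄) ≈ 2.1
PhCOO⁻: pKₐ(C₆H₅COOH) ≈ 4.2
PhO⁻: pKₐ(C₆H₅OH (phenol)) ≈ 10
CH₃O⁻: pKₐ(CH₃OH) ≈ 15.5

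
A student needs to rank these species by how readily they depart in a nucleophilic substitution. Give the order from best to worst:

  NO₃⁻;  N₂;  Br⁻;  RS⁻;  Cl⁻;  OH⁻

N₂ > Br⁻ > Cl⁻ > NO₃⁻ > RS⁻ > OH⁻

N₂: no meaningful conjugate acid; N₂ departs as an exceptionally stable neutral molecule
Br⁻: pKₐ(HBr) ≈ -9
Cl⁻: pKₐ(HCl) ≈ -7
NO₃⁻: pKₐ(HNO₃) ≈ -1.3
RS⁻: pKₐ(RSH (a thiol)) ≈ 10.5
OH⁻: pKₐ(H₂O) ≈ 15.7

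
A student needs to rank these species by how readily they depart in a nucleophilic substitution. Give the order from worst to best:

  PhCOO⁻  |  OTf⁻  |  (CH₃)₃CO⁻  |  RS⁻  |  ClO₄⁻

(CH₃)₃CO⁻ < RS⁻ < PhCOO⁻ < ClO₄⁻ < OTf⁻

A good leaving group is a weak base: the lower the pKₐ of its conjugate acid, the more readily it departs.
OTf⁻: pKₐ(CF₃SO₃H (triflic acid)) ≈ -14
ClO₄⁻: pKₐ(HClO₄) ≈ -10
PhCOO⁻: pKₐ(C₆H₅COOH) ≈ 4.2
RS⁻: pKₐ(RSH (a thiol)) ≈ 10.5
(CH₃)₃CO⁻: pKₐ(t-BuOH) ≈ 18
Listed from poorest to best leaving group as asked.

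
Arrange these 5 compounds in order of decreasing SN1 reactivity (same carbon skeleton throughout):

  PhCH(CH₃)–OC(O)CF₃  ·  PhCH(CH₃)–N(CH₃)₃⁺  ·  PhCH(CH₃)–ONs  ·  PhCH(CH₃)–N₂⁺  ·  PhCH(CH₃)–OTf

PhCH(CH₃)–N₂⁺ > PhCH(CH₃)–OTf > PhCH(CH₃)–ONs > PhCH(CH₃)–OC(O)CF₃ > PhCH(CH₃)–N(CH₃)₃⁺

Same R in every case — rank the leaving groups.
Leaving-group ability tracks the stability of the departed species; conjugate-acid pKₐ is the usual yardstick (lower pKₐ → better LG).
PhCH(CH₃)–N₂⁺ loses N₂: no meaningful conjugate acid; N₂ departs as an exceptionally stable neutral molecule
PhCH(CH₃)–OTf loses OTf⁻: pKₐ(CF₃SO₃H (triflic acid)) ≈ -14
PhCH(CH₃)–ONs loses ONs⁻: pKₐ(p-O₂NC₆H₄SO₃H) ≈ -3.5
PhCH(CH₃)–OC(O)CF₃ loses CF₃COO⁻: pKₐ(CF₃COOH) ≈ 0.2
PhCH(CH₃)–N(CH₃)₃⁺ loses NR'₃: pKₐ(R'₃NH⁺) ≈ 10.7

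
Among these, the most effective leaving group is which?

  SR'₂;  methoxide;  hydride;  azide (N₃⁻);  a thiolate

SR'₂

Leaving-group ability tracks the stability of the departed species; conjugate-acid pKₐ is the usual yardstick (lower pKₐ → better LG).
SR'₂: pKₐ(R'₂SH⁺) ≈ -7
azide (N₃⁻): pKₐ(HN₃) ≈ 4.7
a thiolate: pKₐ(RSH (a thiol)) ≈ 10.5
methoxide: pKₐ(CH₃OH) ≈ 15.5
hydride: pKₐ(H₂) ≈ 36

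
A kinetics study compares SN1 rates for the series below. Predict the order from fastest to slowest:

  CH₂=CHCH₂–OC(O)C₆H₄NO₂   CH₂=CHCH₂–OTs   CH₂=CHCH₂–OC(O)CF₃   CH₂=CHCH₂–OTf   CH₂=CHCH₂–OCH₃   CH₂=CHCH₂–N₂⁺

CH₂=CHCH₂–N₂⁺ > CH₂=CHCH₂–OTf > CH₂=CHCH₂–OTs > CH₂=CHCH₂–OC(O)CF₃ > CH₂=CHCH₂–OC(O)C₆H₄NO₂ > CH₂=CHCH₂–OCH₃

The skeletons are identical, so relative rate is governed entirely by leaving-group ability.
A good leaving group is a weak base: the lower the pKₐ of its conjugate acid, the more readily it departs.
CH₂=CHCH₂–N₂⁺ loses N₂: no meaningful conjugate acid; N₂ departs as an exceptionally stable neutral molecule
CH₂=CHCH₂–OTf loses OTf⁻: pKₐ(CF₃SO₃H (triflic acid)) ≈ -14
CH₂=CHCH₂–OTs loses OTs⁻: pKₐ(p-CH₃C₆H₄SO₃H (TsOH)) ≈ -2.8
CH₂=CHCH₂–OC(O)CF₃ loses CF₃COO⁻: pKₐ(CF₃COOH) ≈ 0.2
CH₂=CHCH₂–OC(O)C₆H₄NO₂ loses p-O₂N–C₆H₄–COO⁻: pKₐ(p-nitrobenzoic acid) ≈ 3.4
CH₂=CHCH₂–OCH₃ loses CH₃O⁻: pKₐ(CH₃OH) ≈ 15.5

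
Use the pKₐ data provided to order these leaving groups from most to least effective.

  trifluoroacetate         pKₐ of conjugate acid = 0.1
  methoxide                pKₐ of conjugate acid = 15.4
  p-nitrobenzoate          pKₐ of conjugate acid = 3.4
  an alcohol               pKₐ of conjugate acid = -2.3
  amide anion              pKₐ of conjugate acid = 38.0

an alcohol > trifluoroacetate > p-nitrobenzoate > methoxide > amide anion

Lower conjugate-acid pKₐ ⇒ weaker base ⇒ better leaving group.
Sorting by the given values: an alcohol (-2.3), trifluoroacetate (0.1), p-nitrobenzoate (3.4), methoxide (15.4), amide anion (38.0).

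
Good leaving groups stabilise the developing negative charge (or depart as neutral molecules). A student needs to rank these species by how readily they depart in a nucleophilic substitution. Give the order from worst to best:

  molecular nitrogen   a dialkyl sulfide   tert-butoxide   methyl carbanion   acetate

methyl carbanion < tert-butoxide < acetate < a dialkyl sulfide < molecular nitrogen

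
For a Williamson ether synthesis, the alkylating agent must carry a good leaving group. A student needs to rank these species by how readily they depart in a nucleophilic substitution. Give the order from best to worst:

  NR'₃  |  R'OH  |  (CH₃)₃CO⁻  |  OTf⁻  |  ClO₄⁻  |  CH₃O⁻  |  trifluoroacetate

OTf⁻ > ClO₄⁻ > R'OH > trifluoroacetate > NR'₃ > CH₃O⁻ > (CH₃)₃CO⁻

Leaving-group ability tracks the stability of the departed species; conjugate-acid pKₐ is the usual yardstick (lower pKₐ → better LG).
OTf⁻: pKₐ(CF₃SO₃H (triflic acid)) ≈ -14
ClO₄⁻: pKₐ(HClO₄) ≈ -10
R'OH: pKₐ(R'OH₂⁺) ≈ -2.4
trifluoroacetate: pKₐ(CF₃COOH) ≈ 0.2
NR'₃: pKₐ(R'₃NH⁺) ≈ 10.7 — neutral but still a fairly strong base; Hofmann-elimination LG
CH₃O⁻: pKₐ(CH₃OH) ≈ 15.5
(CH₃)₃CO⁻: pKₐ(t-BuOH) ≈ 18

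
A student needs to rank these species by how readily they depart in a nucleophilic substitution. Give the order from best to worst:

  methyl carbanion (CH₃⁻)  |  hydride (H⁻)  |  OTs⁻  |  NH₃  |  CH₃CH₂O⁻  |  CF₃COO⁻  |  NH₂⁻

OTs⁻: pKₐ(p-CH₃C₆H₄SO₃H (TsOH)) ≈ -2.8
CF₃COO⁻: pKₐ(CF₃COOH) ≈ 0.2
NH₃: pKₐ(NH₄⁺) ≈ 9.2 — neutral but moderately basic; leaves from R–NH₃⁺
CH₃CH₂O⁻: pKₐ(CH₃CH₂OH) ≈ 16
hydride (H⁻): pKₐ(H₂) ≈ 36 — extremely strong base; leaves only in special hydride-transfer contexts
NH₂⁻: pKₐ(NH₃) ≈ 38
methyl carbanion (CH₃⁻): pKₐ(CH₄) ≈ 48 — unstabilised carbanion; the worst conceivable leaving group

OTs⁻ > CF₃COO⁻ > NH₃ > CH₃CH₂O⁻ > hydride (H⁻) > NH₂⁻ > methyl carbanion (CH₃⁻)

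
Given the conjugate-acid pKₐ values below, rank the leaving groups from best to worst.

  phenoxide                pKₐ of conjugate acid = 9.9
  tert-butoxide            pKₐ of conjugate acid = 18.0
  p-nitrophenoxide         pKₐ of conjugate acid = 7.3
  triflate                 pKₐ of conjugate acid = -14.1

triflate > p-nitrophenoxide > phenoxide > tert-butoxide

Lower conjugate-acid pKₐ ⇒ weaker base ⇒ better leaving group.
Sorting by the given values: triflate (-14.1), p-nitrophenoxide (7.3), phenoxide (9.9), tert-butoxide (18.0).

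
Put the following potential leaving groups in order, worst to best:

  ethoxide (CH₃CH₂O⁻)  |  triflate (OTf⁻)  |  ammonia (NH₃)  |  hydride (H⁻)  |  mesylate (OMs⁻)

Rank by basicity of the departing species: weakest base leaves most easily.
triflate (OTf⁻): pKₐ(CF₃SO₃H (triflic acid)) ≈ -14
mesylate (OMs⁻): pKₐ(CH₃SO₃H (MsOH)) ≈ -1.9
ammonia (NH₃): pKₐ(NH₄⁺) ≈ 9.2
ethoxide (CH₃CH₂O⁻): pKₐ(CH₃CH₂OH) ≈ 16
hydride (H⁻): pKₐ(H₂) ≈ 36
The question asks for worst first, so the sequence is read in increasing leaving-group ability.

hydride (H⁻) < ethoxide (CH₃CH₂O⁻) < ammonia (NH₃) < mesylate (OMs⁻) < triflate (OTf⁻)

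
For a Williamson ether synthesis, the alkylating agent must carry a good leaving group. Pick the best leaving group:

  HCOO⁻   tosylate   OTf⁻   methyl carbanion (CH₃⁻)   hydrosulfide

OTf⁻

The more stable X⁻ (or X) is on its own — i.e. the weaker a base it is — the better a leaving group it makes.
OTf⁻: pKₐ(CF₃SO₃H (triflic acid)) ≈ -14
tosylate: pKₐ(p-CH₃C₆H₄SO₃H (TsOH)) ≈ -2.8
HCOO⁻: pKₐ(HCOOH) ≈ 3.8
hydrosulfide: pKₐ(H₂S) ≈ 7
methyl carbanion (CH₃⁻): pKₐ(CH₄) ≈ 48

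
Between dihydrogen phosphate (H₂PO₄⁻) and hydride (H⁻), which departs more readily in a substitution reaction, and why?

dihydrogen phosphate (H₂PO₄⁻) is the better leaving group.
pKₐ(H₃PO₄) ≈ 2.1 versus pKₐ(H₂) ≈ 36: dihydrogen phosphate (H₂PO₄⁻) is the much weaker base.
Moderate base; biological leaving group after further activation.

dihydrogen phosphate (H₂PO₄⁻)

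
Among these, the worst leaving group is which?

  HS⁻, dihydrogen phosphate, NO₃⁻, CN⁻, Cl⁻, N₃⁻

CN⁻

The more stable X⁻ (or X) is on its own — i.e. the weaker a base it is — the better a leaving group it makes.
Cl⁻: pKₐ(HCl) ≈ -7
NO₃⁻: pKₐ(HNO₃) ≈ -1.3
dihydrogen phosphate: pKₐ(H₃PO₄) ≈ 2.1
N₃⁻: pKₐ(HN₃) ≈ 4.7
HS⁻: pKₐ(H₂S) ≈ 7
CN⁻: pKₐ(HCN) ≈ 9.2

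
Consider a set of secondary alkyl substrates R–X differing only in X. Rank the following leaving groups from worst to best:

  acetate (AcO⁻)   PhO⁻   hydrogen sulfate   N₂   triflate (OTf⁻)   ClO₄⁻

PhO⁻ < acetate (AcO⁻) < hydrogen sulfate < ClO₄⁻ < triflate (OTf⁻) < N₂

N₂: no meaningful conjugate acid; N₂ departs as an exceptionally stable neutral molecule
triflate (OTf⁻): pKₐ(CF₃SO₃H (triflic acid)) ≈ -14 — charge spread over three oxygens and a CF₃ group; the premier leaving group in synthesis
ClO₄⁻: pKₐ(HClO₄) ≈ -10
hydrogen sulfate: pKₐ(H₂SO₄) ≈ -3
acetate (AcO⁻): pKₐ(CH₃COOH) ≈ 4.8 — resonance-stabilised but still a weak base
PhO⁻: pKₐ(C₆H₅OH (phenol)) ≈ 10 — resonance into the ring helps, but still a poor LG
Listed from poorest to best leaving group as asked.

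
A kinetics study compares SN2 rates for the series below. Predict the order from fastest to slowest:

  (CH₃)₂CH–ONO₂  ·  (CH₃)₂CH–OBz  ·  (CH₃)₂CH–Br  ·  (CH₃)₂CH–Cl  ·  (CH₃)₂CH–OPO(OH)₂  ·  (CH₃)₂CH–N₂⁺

The skeletons are identical, so relative rate is governed entirely by leaving-group ability.
Rank by basicity of the departing species: weakest base leaves most easily.
(CH₃)₂CH–N₂⁺ loses N₂: no meaningful conjugate acid; N₂ departs as an exceptionally stable neutral molecule
(CH₃)₂CH–Br loses Br⁻: pKₐ(HBr) ≈ -9
(CH₃)₂CH–Cl loses Cl⁻: pKₐ(HCl) ≈ -7
(CH₃)₂CH–ONO₂ loses NO₃⁻: pKₐ(HNO₃) ≈ -1.3
(CH₃)₂CH–OPO(OH)₂ loses H₂PO₄⁻: pKₐ(H₃PO₄) ≈ 2.1
(CH₃)₂CH–OBz loses PhCOO⁻: pKₐ(C₆H₅COOH) ≈ 4.2

(CH₃)₂CH–N₂⁺ > (CH₃)₂CH–Br > (CH₃)₂CH–Cl > (CH₃)₂CH–ONO₂ > (CH₃)₂CH–OPO(OH)₂ > (CH₃)₂CH–OBz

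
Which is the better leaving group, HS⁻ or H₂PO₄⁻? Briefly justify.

H₂PO₄⁻ is the better leaving group.
pKₐ(H₃PO₄) ≈ 2.1 versus pKₐ(H₂S) ≈ 7: H₂PO₄⁻ is the much weaker base.
Moderate base; biological leaving group after further activation.

H₂PO₄⁻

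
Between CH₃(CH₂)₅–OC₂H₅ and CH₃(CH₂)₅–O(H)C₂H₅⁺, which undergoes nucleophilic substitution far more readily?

From CH₃(CH₂)₅–OC₂H₅ the departing group would be CH₃CH₂O⁻ (pKₐ(CH₃CH₂OH) ≈ 16). Strong base; alkoxides do not leave unassisted.
From CH₃(CH₂)₅–O(H)C₂H₅⁺ the leaving group is R'OH (pKₐ(R'OH₂⁺) ≈ -2.4). Neutral; leaves from a protonated ether (an oxonium ion, R–O(H)R'⁺).
(In practice CH₃(CH₂)₅–O(H)C₂H₅⁺ is made from CH₃(CH₂)₅–OC₂H₅ by protonation with concentrated HBr, allowing neutral ethanol, rather than ethoxide, to depart.)

CH₃(CH₂)₅–O(H)C₂H₅⁺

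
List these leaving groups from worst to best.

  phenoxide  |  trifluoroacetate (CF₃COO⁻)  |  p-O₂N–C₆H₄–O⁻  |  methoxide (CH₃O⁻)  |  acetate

methoxide (CH₃O⁻) < phenoxide < p-O₂N–C₆H₄–O⁻ < acetate < trifluoroacetate (CF₃COO⁻)

A good leaving group is a weak base: the lower the pKₐ of its conjugate acid, the more readily it departs.
trifluoroacetate (CF₃COO⁻): pKₐ(CF₃COOH) ≈ 0.2 — strongly electron-withdrawing CF₃ stabilises the carboxylate
acetate: pKₐ(CH₃COOH) ≈ 4.8
p-O₂N–C₆H₄–O⁻: pKₐ(p-nitrophenol) ≈ 7.2 — nitro group delocalises the charge; the classic chromogenic LG
phenoxide: pKₐ(C₆H₅OH (phenol)) ≈ 10
methoxide (CH₃O⁻): pKₐ(CH₃OH) ≈ 15.5
Reversing gives the worst-to-best order requested.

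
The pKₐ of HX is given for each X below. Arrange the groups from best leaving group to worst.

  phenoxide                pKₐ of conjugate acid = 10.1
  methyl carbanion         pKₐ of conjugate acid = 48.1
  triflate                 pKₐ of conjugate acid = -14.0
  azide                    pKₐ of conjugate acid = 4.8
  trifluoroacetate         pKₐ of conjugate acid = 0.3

triflate > trifluoroacetate > azide > phenoxide > methyl carbanion

Lower conjugate-acid pKₐ ⇒ weaker base ⇒ better leaving group.
Sorting by the given values: triflate (-14.0), trifluoroacetate (0.3), azide (4.8), phenoxide (10.1), methyl carbanion (48.1).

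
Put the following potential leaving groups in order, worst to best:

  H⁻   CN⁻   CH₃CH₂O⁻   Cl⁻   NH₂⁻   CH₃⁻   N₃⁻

Cl⁻: pKₐ(HCl) ≈ -7
N₃⁻: pKₐ(HN₃) ≈ 4.7
CN⁻: pKₐ(HCN) ≈ 9.2
CH₃CH₂O⁻: pKₐ(CH₃CH₂OH) ≈ 16
H⁻: pKₐ(H₂) ≈ 36
NH₂⁻: pKₐ(NH₃) ≈ 38
CH₃⁻: pKₐ(CH₄) ≈ 48
Listed from poorest to best leaving group as asked.

CH₃⁻ < NH₂⁻ < H⁻ < CH₃CH₂O⁻ < CN⁻ < N₃⁻ < Cl⁻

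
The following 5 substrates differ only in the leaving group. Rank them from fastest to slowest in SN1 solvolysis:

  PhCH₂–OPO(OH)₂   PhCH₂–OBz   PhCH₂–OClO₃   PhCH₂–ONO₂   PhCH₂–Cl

PhCH₂–OClO₃ > PhCH₂–Cl > PhCH₂–ONO₂ > PhCH₂–OPO(OH)₂ > PhCH₂–OBz

Same R in every case — rank the leaving groups.
Leaving-group ability tracks the stability of the departed species; conjugate-acid pKₐ is the usual yardstick (lower pKₐ → better LG).
PhCH₂–OClO₃ loses ClO₄⁻: pKₐ(HClO₄) ≈ -10
PhCH₂–Cl loses Cl⁻: pKₐ(HCl) ≈ -7
PhCH₂–ONO₂ loses NO₃⁻: pKₐ(HNO₃) ≈ -1.3
PhCH₂–OPO(OH)₂ loses H₂PO₄⁻: pKₐ(H₃PO₄) ≈ 2.1
PhCH₂–OBz loses PhCOO⁻: pKₐ(C₆H₅COOH) ≈ 4.2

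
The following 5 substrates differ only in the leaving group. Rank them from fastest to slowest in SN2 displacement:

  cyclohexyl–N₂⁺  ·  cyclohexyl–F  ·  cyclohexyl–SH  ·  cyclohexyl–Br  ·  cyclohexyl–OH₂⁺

cyclohexyl–N₂⁺ > cyclohexyl–Br > cyclohexyl–OH₂⁺ > cyclohexyl–F > cyclohexyl–SH

Same R in every case — rank the leaving groups.
A good leaving group is a weak base: the lower the pKₐ of its conjugate acid, the more readily it departs.
cyclohexyl–N₂⁺ loses N₂: no meaningful conjugate acid; N₂ departs as an exceptionally stable neutral molecule
cyclohexyl–Br loses Br⁻: pKₐ(HBr) ≈ -9
cyclohexyl–OH₂⁺ loses H₂O: pKₐ(H₃O⁺) ≈ -1.7
cyclohexyl–F loses F⁻: pKₐ(HF) ≈ 3.2
cyclohexyl–SH loses HS⁻: pKₐ(H₂S) ≈ 7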